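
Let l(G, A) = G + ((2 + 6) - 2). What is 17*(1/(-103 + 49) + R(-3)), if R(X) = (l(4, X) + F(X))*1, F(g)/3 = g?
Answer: 901/54 ≈ 16.685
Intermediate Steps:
l(G, A) = 6 + G (l(G, A) = G + (8 - 2) = G + 6 = 6 + G)
F(g) = 3*g
R(X) = 10 + 3*X (R(X) = ((6 + 4) + 3*X)*1 = (10 + 3*X)*1 = 10 + 3*X)
17*(1/(-103 + 49) + R(-3)) = 17*(1/(-103 + 49) + (10 + 3*(-3))) = 17*(1/(-54) + (10 - 9)) = 17*(-1/54 + 1) = 17*(53/54) = 901/54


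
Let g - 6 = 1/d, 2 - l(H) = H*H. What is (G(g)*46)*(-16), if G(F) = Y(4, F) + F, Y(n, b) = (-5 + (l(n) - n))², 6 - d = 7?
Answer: -393024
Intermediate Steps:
l(H) = 2 - H² (l(H) = 2 - H*H = 2 - H²)
d = -1 (d = 6 - 1*7 = 6 - 7 = -1)
Y(n, b) = (-3 - n - n²)² (Y(n, b) = (-5 + ((2 - n²) - n))² = (-5 + (2 - n - n²))² = (-3 - n - n²)²)
g = 5 (g = 6 + 1/(-1) = 6 - 1 = 5)
G(F) = 529 + F (G(F) = (3 + 4 + 4²)² + F = (3 + 4 + 16)² + F = 23² + F = 529 + F)
(G(g)*46)*(-16) = ((529 + 5)*46)*(-16) = (534*46)*(-16) = 24564*(-16) = -393024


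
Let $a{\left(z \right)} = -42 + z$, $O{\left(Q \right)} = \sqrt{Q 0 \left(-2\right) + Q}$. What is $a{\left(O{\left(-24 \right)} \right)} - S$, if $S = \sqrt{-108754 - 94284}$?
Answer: $-42 - 11 i \sqrt{1678} + 2 i \sqrt{6} \approx -42.0 - 445.7 i$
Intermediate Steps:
$O{\left(Q \right)} = \sqrt{Q}$ ($O{\left(Q \right)} = \sqrt{0 \left(-2\right) + Q} = \sqrt{0 + Q} = \sqrt{Q}$)
$S = 11 i \sqrt{1678}$ ($S = \sqrt{-203038} = 11 i \sqrt{1678} \approx 450.6 i$)
$a{\left(O{\left(-24 \right)} \right)} - S = \left(-42 + \sqrt{-24}\right) - 11 i \sqrt{1678} = \left(-42 + 2 i \sqrt{6}\right) - 11 i \sqrt{1678} = -42 - 11 i \sqrt{1678} + 2 i \sqrt{6}$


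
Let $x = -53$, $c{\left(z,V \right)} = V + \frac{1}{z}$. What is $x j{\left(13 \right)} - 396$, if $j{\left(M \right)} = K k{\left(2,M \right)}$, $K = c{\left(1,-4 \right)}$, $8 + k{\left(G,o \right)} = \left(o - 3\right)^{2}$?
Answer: $14232$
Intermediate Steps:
$k{\left(G,o \right)} = -8 + \left(-3 + o\right)^{2}$ ($k{\left(G,o \right)} = -8 + \left(o - 3\right)^{2} = -8 + \left(-3 + o\right)^{2}$)
$K = -3$ ($K = -4 + 1^{-1} = -4 + 1 = -3$)
$j{\left(M \right)} = 24 - 3 \left(-3 + M\right)^{2}$ ($j{\left(M \right)} = - 3 \left(-8 + \left(-3 + M\right)^{2}\right) = 24 - 3 \left(-3 + M\right)^{2}$)
$x j{\left(13 \right)} - 396 = - 53 \left(24 - 3 \left(-3 + 13\right)^{2}\right) - 396 = - 53 \left(24 - 3 \cdot 10^{2}\right) - 396 = - 53 \left(24 - 300\right) - 396 = \left(-53\right) \left(-276\right) - 396 = 14628 - 396 = 14232$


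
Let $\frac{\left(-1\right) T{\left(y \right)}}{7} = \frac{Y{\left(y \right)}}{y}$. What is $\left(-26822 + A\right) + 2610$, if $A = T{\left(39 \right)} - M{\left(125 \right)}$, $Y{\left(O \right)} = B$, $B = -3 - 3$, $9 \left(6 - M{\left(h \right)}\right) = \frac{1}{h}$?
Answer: $- \frac{354172487}{14625} \approx -24217.0$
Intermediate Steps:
$M{\left(h \right)} = 6 - \frac{1}{9 h}$
$B = -6$
$Y{\left(O \right)} = -6$
$T{\left(y \right)} = \frac{42}{y}$ ($T{\left(y \right)} = - 7 \left(- \frac{6}{y}\right) = \frac{42}{y}$)
$A = - \frac{71987}{14625}$ ($A = \frac{42}{39} - \left(6 - \frac{1}{9 \cdot 125}\right) = 42 \cdot \frac{1}{39} - \left(6 - \frac{1}{1125}\right) = \frac{14}{13} - \left(6 - \frac{1}{1125}\right) = \frac{14}{13} - \frac{6749}{1125} = - \frac{71987}{14625} \approx -4.9222$)
$\left(-26822 + A\right) + 2610 = \left(-26822 - \frac{71987}{14625}\right) + 2610 = - \frac{392343737}{14625} + 2610 = - \frac{354172487}{14625}$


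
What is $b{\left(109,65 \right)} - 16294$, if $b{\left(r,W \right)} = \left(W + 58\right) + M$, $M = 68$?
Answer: $-16103$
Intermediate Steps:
$b{\left(r,W \right)} = 126 + W$ ($b{\left(r,W \right)} = \left(W + 58\right) + 68 = \left(58 + W\right) + 68 = 126 + W$)
$b{\left(109,65 \right)} - 16294 = \left(126 + 65\right) - 16294 = 191 - 16294 = -16103$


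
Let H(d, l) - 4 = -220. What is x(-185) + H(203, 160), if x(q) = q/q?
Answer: -215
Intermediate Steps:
H(d, l) = -216 (H(d, l) = 4 - 220 = -216)
x(q) = 1
x(-185) + H(203, 160) = 1 - 216 = -215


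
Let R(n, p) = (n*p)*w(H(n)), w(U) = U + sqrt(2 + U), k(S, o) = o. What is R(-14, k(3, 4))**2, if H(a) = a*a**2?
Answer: 23604025984 - 17210368*I*sqrt(2742) ≈ 2.3604e+10 - 9.0121e+8*I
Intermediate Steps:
H(a) = a**3
R(n, p) = n*p*(n**3 + sqrt(2 + n**3)) (R(n, p) = (n*p)*(n**3 + sqrt(2 + n**3)) = n*p*(n**3 + sqrt(2 + n**3)))
R(-14, k(3, 4))**2 = (-14*4*((-14)**3 + sqrt(2 + (-14)**3)))**2 = (-14*4*(-2744 + sqrt(2 - 2744)))**2 = (-14*4*(-2744 + sqrt(-2742)))**2 = (-14*4*(-2744 + I*sqrt(2742)))**2 = (153664 - 56*I*sqrt(2742))**2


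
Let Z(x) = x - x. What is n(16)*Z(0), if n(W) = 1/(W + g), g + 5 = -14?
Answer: 0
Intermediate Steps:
g = -19 (g = -5 - 14 = -19)
Z(x) = 0
n(W) = 1/(-19 + W) (n(W) = 1/(W - 19) = 1/(-19 + W))
n(16)*Z(0) = 0/(-19 + 16) = 0/(-3) = -⅓*0 = 0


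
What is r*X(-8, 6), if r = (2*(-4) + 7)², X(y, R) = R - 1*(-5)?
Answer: 11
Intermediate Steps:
X(y, R) = 5 + R (X(y, R) = R + 5 = 5 + R)
r = 1 (r = (-8 + 7)² = (-1)² = 1)
r*X(-8, 6) = 1*(5 + 6) = 1*11 = 11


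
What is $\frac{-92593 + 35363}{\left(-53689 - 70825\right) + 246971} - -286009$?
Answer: $\frac{35023746883}{122457} \approx 2.8601 \cdot 10^{5}$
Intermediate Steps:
$\frac{-92593 + 35363}{\left(-53689 - 70825\right) + 246971} - -286009 = - \frac{57230}{\left(-53689 - 70825\right) + 246971} + 286009 = - \frac{57230}{-124514 + 246971} + 286009 = - \frac{57230}{122457} + 286009 = \frac{35023746883}{122457}$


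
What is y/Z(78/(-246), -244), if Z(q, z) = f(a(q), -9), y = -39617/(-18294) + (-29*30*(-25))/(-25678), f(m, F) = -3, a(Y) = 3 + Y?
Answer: -309695413/704629998 ≈ -0.43952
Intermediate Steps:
y = 309695413/234876666 (y = -39617*(-1/18294) - 870*(-25)*(-1/25678) = 39617/18294 + 21750*(-1/25678) = 39617/18294 - 10875/12839 = 309695413/234876666 ≈ 1.3185)
Z(q, z) = -3
y/Z(78/(-246), -244) = (309695413/234876666)/(-3) = (309695413/234876666)*(-⅓) = -309695413/704629998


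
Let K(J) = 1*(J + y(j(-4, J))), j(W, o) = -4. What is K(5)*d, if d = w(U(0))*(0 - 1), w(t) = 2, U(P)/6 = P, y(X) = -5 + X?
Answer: 8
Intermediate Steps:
U(P) = 6*P
d = -2 (d = 2*(0 - 1) = 2*(-1) = -2)
K(J) = -9 + J (K(J) = 1*(J + (-5 - 4)) = 1*(J - 9) = 1*(-9 + J) = -9 + J)
K(5)*d = (-9 + 5)*(-2) = -4*(-2) = 8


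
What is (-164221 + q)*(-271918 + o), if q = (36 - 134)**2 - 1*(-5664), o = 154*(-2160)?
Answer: 90050727774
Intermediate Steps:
o = -332640
q = 15268 (q = (-98)**2 + 5664 = 9604 + 5664 = 15268)
(-164221 + q)*(-271918 + o) = (-164221 + 15268)*(-271918 - 332640) = -148953*(-604558) = 90050727774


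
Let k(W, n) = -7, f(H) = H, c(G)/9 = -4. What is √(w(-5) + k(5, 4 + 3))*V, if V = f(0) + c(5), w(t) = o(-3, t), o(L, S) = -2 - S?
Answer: -72*I ≈ -72.0*I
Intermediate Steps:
c(G) = -36 (c(G) = 9*(-4) = -36)
w(t) = -2 - t
V = -36 (V = 0 - 36 = -36)
√(w(-5) + k(5, 4 + 3))*V = √((-2 - 1*(-5)) - 7)*(-36) = √((-2 + 5) - 7)*(-36) = √(3 - 7)*(-36) = √(-4)*(-36) = (2*I)*(-36) = -72*I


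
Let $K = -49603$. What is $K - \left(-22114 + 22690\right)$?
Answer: $-50179$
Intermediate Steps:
$K - \left(-22114 + 22690\right) = -49603 - \left(-22114 + 22690\right) = -49603 - 576 = -50179$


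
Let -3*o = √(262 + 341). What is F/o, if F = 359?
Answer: -359*√67/67 ≈ -43.859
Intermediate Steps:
o = -√67 (o = -√(262 + 341)/3 = -√67 ≈ -8.1853)
F/o = 359/((-√67)) = 359*(-√67/67) = -359*√67/67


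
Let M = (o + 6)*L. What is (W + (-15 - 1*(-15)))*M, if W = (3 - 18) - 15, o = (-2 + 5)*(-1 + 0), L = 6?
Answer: -540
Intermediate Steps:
o = -3 (o = 3*(-1) = -3)
W = -30 (W = -15 - 15 = -30)
M = 18 (M = (-3 + 6)*6 = 3*6 = 18)
(W + (-15 - 1*(-15)))*M = (-30 + (-15 - 1*(-15)))*18 = (-30 + (-15 + 15))*18 = (-30 + 0)*18 = -30*18 = -540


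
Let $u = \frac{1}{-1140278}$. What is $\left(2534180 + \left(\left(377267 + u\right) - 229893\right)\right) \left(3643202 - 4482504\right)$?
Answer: $- \frac{1283174010200448161}{570139} \approx -2.2506 \cdot 10^{12}$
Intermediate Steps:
$u = - \frac{1}{1140278} \approx -8.7698 \cdot 10^{-7}$
$\left(2534180 + \left(\left(377267 + u\right) - 229893\right)\right) \left(3643202 - 4482504\right) = \left(2534180 + \left(\left(377267 - \frac{1}{1140278}\right) - 229893\right)\right) \left(3643202 - 4482504\right) = \left(2534180 + \left(\frac{430189260225}{1140278} - 229893\right)\right) \left(-839302\right) = \left(2534180 + \frac{168047329971}{1140278}\right) \left(-839302\right) = \frac{3057717032011}{1140278} \left(-839302\right) = - \frac{1283174010200448161}{570139}$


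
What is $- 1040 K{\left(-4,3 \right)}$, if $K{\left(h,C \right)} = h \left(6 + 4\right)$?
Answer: $41600$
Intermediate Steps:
$K{\left(h,C \right)} = 10 h$ ($K{\left(h,C \right)} = h 10 = 10 h$)
$- 1040 K{\left(-4,3 \right)} = - 1040 \cdot 10 \left(-4\right) = \left(-1040\right) \left(-40\right) = 41600$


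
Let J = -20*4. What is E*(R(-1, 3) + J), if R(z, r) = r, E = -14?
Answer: 1078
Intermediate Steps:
J = -80
E*(R(-1, 3) + J) = -14*(3 - 80) = -14*(-77) = 1078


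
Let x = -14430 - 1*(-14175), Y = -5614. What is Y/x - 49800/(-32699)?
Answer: 196271186/8338245 ≈ 23.539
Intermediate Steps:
x = -255 (x = -14430 + 14175 = -255)
Y/x - 49800/(-32699) = -5614/(-255) - 49800/(-32699) = -5614*(-1/255) - 49800*(-1/32699) = 5614/255 + 49800/32699 = 196271186/8338245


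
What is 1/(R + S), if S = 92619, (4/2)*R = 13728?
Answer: 1/99483 ≈ 1.0052e-5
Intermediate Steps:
R = 6864 (R = (1/2)*13728 = 6864)
1/(R + S) = 1/(6864 + 92619) = 1/99483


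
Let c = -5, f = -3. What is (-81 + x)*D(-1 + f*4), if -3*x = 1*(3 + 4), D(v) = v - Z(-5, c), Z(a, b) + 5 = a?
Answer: 250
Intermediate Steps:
Z(a, b) = -5 + a
D(v) = 10 + v (D(v) = v - (-5 - 5) = v - 1*(-10) = v + 10 = 10 + v)
x = -7/3 (x = -(3 + 4)/3 = -7/3 ≈ -2.3333)
(-81 + x)*D(-1 + f*4) = (-81 - 7/3)*(10 + (-1 - 3*4)) = -250*(10 + (-1 - 12))/3 = -250*(10 - 13)/3 = -250/3*(-3) = 250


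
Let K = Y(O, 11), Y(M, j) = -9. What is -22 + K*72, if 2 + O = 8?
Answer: -670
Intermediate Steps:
O = 6 (O = -2 + 8 = 6)
K = -9
-22 + K*72 = -22 - 9*72 = -22 - 648 = -670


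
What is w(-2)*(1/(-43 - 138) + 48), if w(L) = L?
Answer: -17374/181 ≈ -95.989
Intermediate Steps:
w(-2)*(1/(-43 - 138) + 48) = -2*(1/(-43 - 138) + 48) = -2*(1/(-181) + 48) = -2*(-1/181 + 48) = -2*8687/181 = -17374/181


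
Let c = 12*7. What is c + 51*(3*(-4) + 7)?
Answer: -171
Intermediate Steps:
c = 84
c + 51*(3*(-4) + 7) = 84 + 51*(3*(-4) + 7) = 84 + 51*(-12 + 7) = 84 + 51*(-5) = 84 - 255 = -171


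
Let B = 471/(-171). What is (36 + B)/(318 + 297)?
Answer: 379/7011 ≈ 0.054058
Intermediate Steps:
B = -157/57 (B = 471*(-1/171) = -157/57 ≈ -2.7544)
(36 + B)/(318 + 297) = (36 - 157/57)/(318 + 297) = (1895/57)/615 = (1895/57)*(1/615) = 379/7011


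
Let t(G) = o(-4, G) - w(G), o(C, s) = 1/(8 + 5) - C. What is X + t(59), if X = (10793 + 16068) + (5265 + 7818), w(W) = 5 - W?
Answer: 520027/13 ≈ 40002.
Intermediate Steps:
o(C, s) = 1/13 - C
t(G) = -12/13 + G (t(G) = (1/13 - 1*(-4)) - (5 - G) = (1/13 + 4) + (-5 + G) = 53/13 + (-5 + G) = -12/13 + G)
X = 39944 (X = 26861 + 13083 = 39944)
X + t(59) = 39944 + (-12/13 + 59) = 39944 + 755/13 = 520027/13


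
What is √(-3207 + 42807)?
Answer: 60*√11 ≈ 199.00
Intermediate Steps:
√(-3207 + 42807) = √39600 = 60*√11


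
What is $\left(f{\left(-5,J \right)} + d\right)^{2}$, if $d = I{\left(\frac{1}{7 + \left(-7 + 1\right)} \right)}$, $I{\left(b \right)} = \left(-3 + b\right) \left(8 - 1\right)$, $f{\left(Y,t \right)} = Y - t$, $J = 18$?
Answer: $1369$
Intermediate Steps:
$I{\left(b \right)} = -21 + 7 b$ ($I{\left(b \right)} = \left(-3 + b\right) 7 = -21 + 7 b$)
$d = -14$ ($d = -21 + \frac{7}{7 + \left(-7 + 1\right)} = -21 + \frac{7}{7 - 6} = -21 + \frac{7}{1} = -21 + 7 \cdot 1 = -21 + 7 = -14$)
$\left(f{\left(-5,J \right)} + d\right)^{2} = \left(\left(-5 - 18\right) - 14\right)^{2} = \left(-23 - 14\right)^{2} = \left(-37\right)^{2} = 1369$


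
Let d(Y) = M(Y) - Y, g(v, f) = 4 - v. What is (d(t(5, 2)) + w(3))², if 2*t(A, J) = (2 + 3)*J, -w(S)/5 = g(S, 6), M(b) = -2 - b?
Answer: 289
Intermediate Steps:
w(S) = -20 + 5*S (w(S) = -5*(4 - S) = -20 + 5*S)
t(A, J) = 5*J/2 (t(A, J) = ((2 + 3)*J)/2 = (5*J)/2 = 5*J/2)
d(Y) = -2 - 2*Y (d(Y) = (-2 - Y) - Y = -2 - 2*Y)
(d(t(5, 2)) + w(3))² = ((-2 - 5*2) + (-20 + 5*3))² = ((-2 - 2*5) + (-20 + 15))² = ((-2 - 10) - 5)² = (-12 - 5)² = (-17)² = 289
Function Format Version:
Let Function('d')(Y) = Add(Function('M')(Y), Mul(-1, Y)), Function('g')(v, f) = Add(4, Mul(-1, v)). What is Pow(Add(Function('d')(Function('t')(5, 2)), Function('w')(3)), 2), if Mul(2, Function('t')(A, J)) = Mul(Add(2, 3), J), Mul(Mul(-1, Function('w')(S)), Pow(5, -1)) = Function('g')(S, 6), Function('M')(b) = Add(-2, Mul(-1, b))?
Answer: 289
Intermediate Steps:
Function('w')(S) = Add(-20, Mul(5, S)) (Function('w')(S) = Mul(-5, Add(4, Mul(-1, S))) = Add(-20, Mul(5, S)))
Function('t')(A, J) = Mul(Rational(5, 2), J) (Function('t')(A, J) = Mul(Rational(1, 2), Mul(Add(2, 3), J)) = Mul(Rational(1, 2), Mul(5, J)) = Mul(Rational(5, 2), J))
Function('d')(Y) = Add(-2, Mul(-2, Y)) (Function('d')(Y) = Add(Add(-2, Mul(-1, Y)), Mul(-1, Y)) = Add(-2, Mul(-2, Y)))
Pow(Add(Function('d')(Function('t')(5, 2)), Function('w')(3)), 2) = Pow(Add(Add(-2, Mul(-2, Mul(Rational(5, 2), 2))), Add(-20, Mul(5, 3))), 2) = Pow(Add(Add(-2, Mul(-2, 5)), Add(-20, 15)), 2) = Pow(Add(Add(-2, -10), -5), 2) = Pow(Add(-12, -5), 2) = Pow(-17, 2) = 289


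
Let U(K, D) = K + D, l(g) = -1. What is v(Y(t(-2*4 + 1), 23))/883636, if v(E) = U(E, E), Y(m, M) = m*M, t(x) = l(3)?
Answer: -23/441818 ≈ -5.2058e-5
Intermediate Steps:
t(x) = -1
Y(m, M) = M*m
U(K, D) = D + K
v(E) = 2*E (v(E) = E + E = 2*E)
v(Y(t(-2*4 + 1), 23))/883636 = (2*(23*(-1)))/883636 = (2*(-23))*(1/883636) = -46*1/883636 = -23/441818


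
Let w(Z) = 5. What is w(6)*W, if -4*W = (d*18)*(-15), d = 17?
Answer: 11475/2 ≈ 5737.5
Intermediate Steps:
W = 2295/2 (W = -17*18*(-15)/4 = -153*(-15)/2 = -¼*(-4590) = 2295/2 ≈ 1147.5)
w(6)*W = 5*(2295/2) = 11475/2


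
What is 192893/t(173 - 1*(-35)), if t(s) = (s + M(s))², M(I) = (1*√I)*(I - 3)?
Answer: 8146450069/363721589712 - 39543065*√13/45465198714 ≈ 0.019262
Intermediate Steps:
M(I) = √I*(-3 + I)
t(s) = (s + √s*(-3 + s))²
192893/t(173 - 1*(-35)) = 192893/(((173 - 1*(-35)) + √(173 - 1*(-35))*(-3 + (173 - 1*(-35))))²) = 192893/(((173 + 35) + √(173 + 35)*(-3 + (173 + 35)))²) = 192893/((208 + √208*(-3 + 208))²) = 192893/((208 + (4*√13)*205)²) = 192893/((208 + 820*√13)²) = 192893/(208 + 820*√13)²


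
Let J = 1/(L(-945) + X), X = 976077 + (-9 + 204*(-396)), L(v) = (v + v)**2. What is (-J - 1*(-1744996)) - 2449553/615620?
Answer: 1199774035752838177/687552734520 ≈ 1.7450e+6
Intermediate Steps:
L(v) = 4*v**2 (L(v) = (2*v)**2 = 4*v**2)
X = 895284 (X = 976077 + (-9 - 80784) = 976077 - 80793 = 895284)
J = 1/4467384 (J = 1/(4*(-945)**2 + 895284) = 1/(4*893025 + 895284) = 1/(3572100 + 895284) = 1/4467384 ≈ 2.2384e-7)
(-J - 1*(-1744996)) - 2449553/615620 = (-1*1/4467384 - 1*(-1744996)) - 2449553/615620 = (-1/4467384 + 1744996) - 2449553*1/615620 = 7795567210463/4467384 - 2449553/615620 = 1199774035752838177/687552734520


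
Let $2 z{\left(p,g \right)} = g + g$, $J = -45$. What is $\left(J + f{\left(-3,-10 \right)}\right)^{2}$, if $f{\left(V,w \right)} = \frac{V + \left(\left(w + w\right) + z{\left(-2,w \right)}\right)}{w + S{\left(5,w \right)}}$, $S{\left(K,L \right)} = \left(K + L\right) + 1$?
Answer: $\frac{356409}{196} \approx 1818.4$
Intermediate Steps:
$z{\left(p,g \right)} = g$ ($z{\left(p,g \right)} = \frac{g + g}{2} = \frac{2 g}{2} = g$)
$S{\left(K,L \right)} = 1 + K + L$
$f{\left(V,w \right)} = \frac{V + 3 w}{6 + 2 w}$ ($f{\left(V,w \right)} = \frac{V + \left(\left(w + w\right) + w\right)}{w + \left(1 + 5 + w\right)} = \frac{V + \left(2 w + w\right)}{w + \left(6 + w\right)} = \frac{V + 3 w}{6 + 2 w}$)
$\left(J + f{\left(-3,-10 \right)}\right)^{2} = \left(-45 + \frac{-3 + 3 \left(-10\right)}{2 \left(3 - 10\right)}\right)^{2} = \left(-45 + \frac{-3 - 30}{2 \left(-7\right)}\right)^{2} = \left(-45 + \frac{1}{2} \left(- \frac{1}{7}\right) \left(-33\right)\right)^{2} = \left(-45 + \frac{33}{14}\right)^{2} = \left(- \frac{597}{14}\right)^{2} = \frac{356409}{196}$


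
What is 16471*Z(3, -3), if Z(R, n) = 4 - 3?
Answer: 16471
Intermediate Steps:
Z(R, n) = 1
16471*Z(3, -3) = 16471*1 = 16471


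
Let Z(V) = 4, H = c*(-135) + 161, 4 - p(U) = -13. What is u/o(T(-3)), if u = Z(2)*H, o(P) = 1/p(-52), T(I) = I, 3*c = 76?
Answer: -221612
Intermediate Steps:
c = 76/3 (c = (1/3)*76 = 76/3 ≈ 25.333)
p(U) = 17 (p(U) = 4 - 1*(-13) = 4 + 13 = 17)
o(P) = 1/17
H = -3259 (H = (76/3)*(-135) + 161 = -3420 + 161 = -3259)
u = -13036 (u = 4*(-3259) = -13036)
u/o(T(-3)) = -13036/1/17 = -13036*17 = -221612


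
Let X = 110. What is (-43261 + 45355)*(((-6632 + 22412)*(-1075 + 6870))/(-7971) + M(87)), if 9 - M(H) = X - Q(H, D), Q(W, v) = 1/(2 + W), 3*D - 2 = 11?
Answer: -5730759559104/236473 ≈ -2.4234e+7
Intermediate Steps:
D = 13/3 (D = ⅔ + (⅓)*11 = ⅔ + 11/3 = 13/3 ≈ 4.3333)
M(H) = -101 + 1/(2 + H) (M(H) = 9 - (110 - 1/(2 + H)) = 9 + (-110 + 1/(2 + H)) = -101 + 1/(2 + H))
(-43261 + 45355)*(((-6632 + 22412)*(-1075 + 6870))/(-7971) + M(87)) = (-43261 + 45355)*(((-6632 + 22412)*(-1075 + 6870))/(-7971) + (-201 - 101*87)/(2 + 87)) = 2094*((15780*5795)*(-1/7971) + (-201 - 8787)/89) = 2094*(91445100*(-1/7971) + (1/89)*(-8988)) = 2094*(-30481700/2657 - 8988/89) = 2094*(-2736752416/236473) = -5730759559104/236473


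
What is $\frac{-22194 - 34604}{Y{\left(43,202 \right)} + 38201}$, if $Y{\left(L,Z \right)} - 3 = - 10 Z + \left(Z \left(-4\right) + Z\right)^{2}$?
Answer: $- \frac{28399}{201710} \approx -0.14079$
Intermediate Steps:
$Y{\left(L,Z \right)} = 3 - 10 Z + 9 Z^{2}$ ($Y{\left(L,Z \right)} = 3 - \left(- \left(Z \left(-4\right) + Z\right)^{2} + 10 Z\right) = 3 - \left(- \left(- 4 Z + Z\right)^{2} + 10 Z\right) = 3 + \left(- 10 Z + \left(- 3 Z\right)^{2}\right) = 3 + \left(- 10 Z + 9 Z^{2}\right) = 3 - 10 Z + 9 Z^{2}$)
$\frac{-22194 - 34604}{Y{\left(43,202 \right)} + 38201} = \frac{-22194 - 34604}{\left(3 - 2020 + 9 \cdot 202^{2}\right) + 38201} = - \frac{56798}{\left(3 - 2020 + 9 \cdot 40804\right) + 38201} = - \frac{56798}{\left(3 - 2020 + 367236\right) + 38201} = - \frac{56798}{365219 + 38201} = - \frac{56798}{403420} = \left(-56798\right) \frac{1}{403420} = - \frac{28399}{201710}$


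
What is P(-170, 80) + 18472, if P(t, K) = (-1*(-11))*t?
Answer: 16602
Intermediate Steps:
P(t, K) = 11*t
P(-170, 80) + 18472 = 11*(-170) + 18472 = -1870 + 18472 = 16602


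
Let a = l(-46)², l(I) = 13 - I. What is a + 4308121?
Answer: 4311602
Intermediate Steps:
a = 3481 (a = (13 - 1*(-46))² = (13 + 46)² = 59² = 3481)
a + 4308121 = 3481 + 4308121 = 4311602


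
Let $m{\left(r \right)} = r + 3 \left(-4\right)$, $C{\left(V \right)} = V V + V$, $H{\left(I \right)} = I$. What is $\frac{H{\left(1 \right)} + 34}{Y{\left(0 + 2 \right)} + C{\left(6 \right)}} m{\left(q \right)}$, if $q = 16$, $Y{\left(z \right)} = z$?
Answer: $\frac{35}{11} \approx 3.1818$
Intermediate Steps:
$C{\left(V \right)} = V + V^{2}$ ($C{\left(V \right)} = V^{2} + V = V + V^{2}$)
$m{\left(r \right)} = -12 + r$ ($m{\left(r \right)} = r - 12 = -12 + r$)
$\frac{H{\left(1 \right)} + 34}{Y{\left(0 + 2 \right)} + C{\left(6 \right)}} m{\left(q \right)} = \frac{1 + 34}{\left(0 + 2\right) + 6 \left(1 + 6\right)} \left(-12 + 16\right) = \frac{35}{2 + 6 \cdot 7} \cdot 4 = \frac{35}{2 + 42} \cdot 4 = \frac{35}{44} \cdot 4 = \frac{35}{11}$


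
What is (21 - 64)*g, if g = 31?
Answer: -1333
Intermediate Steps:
(21 - 64)*g = (21 - 64)*31 = -43*31 = -1333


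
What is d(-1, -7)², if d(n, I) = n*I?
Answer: 49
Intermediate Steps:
d(n, I) = I*n
d(-1, -7)² = (-7*(-1))² = 7² = 49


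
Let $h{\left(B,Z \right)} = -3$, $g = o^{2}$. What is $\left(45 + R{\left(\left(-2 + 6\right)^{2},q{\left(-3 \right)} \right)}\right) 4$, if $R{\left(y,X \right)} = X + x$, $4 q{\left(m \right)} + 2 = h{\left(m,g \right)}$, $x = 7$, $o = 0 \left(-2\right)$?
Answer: $203$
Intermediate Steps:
$o = 0$
$g = 0$ ($g = 0^{2} = 0$)
$q{\left(m \right)} = - \frac{5}{4}$ ($q{\left(m \right)} = - \frac{1}{2} + \frac{1}{4} \left(-3\right) = - \frac{1}{2} - \frac{3}{4} = - \frac{5}{4}$)
$R{\left(y,X \right)} = 7 + X$ ($R{\left(y,X \right)} = X + 7 = 7 + X$)
$\left(45 + R{\left(\left(-2 + 6\right)^{2},q{\left(-3 \right)} \right)}\right) 4 = \left(45 + \left(7 - \frac{5}{4}\right)\right) 4 = \left(45 + \frac{23}{4}\right) 4 = \frac{203}{4} \cdot 4 = 203$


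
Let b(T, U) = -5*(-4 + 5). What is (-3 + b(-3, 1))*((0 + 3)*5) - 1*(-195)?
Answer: 75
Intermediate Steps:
b(T, U) = -5 (b(T, U) = -5*1 = -5)
(-3 + b(-3, 1))*((0 + 3)*5) - 1*(-195) = (-3 - 5)*((0 + 3)*5) - 1*(-195) = -24*5 + 195 = -8*15 + 195 = -120 + 195 = 75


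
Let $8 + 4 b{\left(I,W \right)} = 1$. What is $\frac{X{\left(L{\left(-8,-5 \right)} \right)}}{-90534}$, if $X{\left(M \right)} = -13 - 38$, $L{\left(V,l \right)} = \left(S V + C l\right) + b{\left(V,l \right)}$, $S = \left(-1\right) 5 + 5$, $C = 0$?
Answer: $\frac{17}{30178} \approx 0.00056332$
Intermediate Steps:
$b{\left(I,W \right)} = - \frac{7}{4}$ ($b{\left(I,W \right)} = -2 + \frac{1}{4} \cdot 1 = -2 + \frac{1}{4} = - \frac{7}{4}$)
$S = 0$ ($S = -5 + 5 = 0$)
$L{\left(V,l \right)} = - \frac{7}{4}$ ($L{\left(V,l \right)} = \left(0 V + 0 l\right) - \frac{7}{4} = \left(0 + 0\right) - \frac{7}{4} = 0 - \frac{7}{4} = - \frac{7}{4}$)
$X{\left(M \right)} = -51$
$\frac{X{\left(L{\left(-8,-5 \right)} \right)}}{-90534} = - \frac{51}{-90534} = \left(-51\right) \left(- \frac{1}{90534}\right) = \frac{17}{30178}$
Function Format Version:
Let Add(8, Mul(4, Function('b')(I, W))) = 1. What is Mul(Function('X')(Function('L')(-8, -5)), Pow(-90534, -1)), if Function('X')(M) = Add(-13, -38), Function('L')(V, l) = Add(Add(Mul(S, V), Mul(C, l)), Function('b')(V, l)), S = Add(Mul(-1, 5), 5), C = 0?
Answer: Rational(17, 30178) ≈ 0.00056332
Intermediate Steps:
Function('b')(I, W) = Rational(-7, 4) (Function('b')(I, W) = Add(-2, Mul(Rational(1, 4), 1)) = Add(-2, Rational(1, 4)) = Rational(-7, 4))
S = 0 (S = Add(-5, 5) = 0)
Function('L')(V, l) = Rational(-7, 4) (Function('L')(V, l) = Add(Add(Mul(0, V), Mul(0, l)), Rational(-7, 4)) = Add(Add(0, 0), Rational(-7, 4)) = Add(0, Rational(-7, 4)) = Rational(-7, 4))
Function('X')(M) = -51
Mul(Function('X')(Function('L')(-8, -5)), Pow(-90534, -1)) = Mul(-51, Pow(-90534, -1)) = Mul(-51, Rational(-1, 90534)) = Rational(17, 30178)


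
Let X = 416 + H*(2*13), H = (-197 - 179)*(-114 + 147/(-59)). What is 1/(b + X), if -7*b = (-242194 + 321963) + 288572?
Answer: 413/448772825 ≈ 9.2029e-7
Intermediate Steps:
H = 2584248/59 (H = -376*(-114 + 147*(-1/59)) = -376*(-114 - 147/59) = -376*(-6873/59) = 2584248/59 ≈ 43801.)
X = 67214992/59 (X = 416 + 2584248*(2*13)/59 = 416 + (2584248/59)*26 = 416 + 67190448/59 = 67214992/59 ≈ 1.1392e+6)
b = -368341/7 (b = -((-242194 + 321963) + 288572)/7 = -(79769 + 288572)/7 = -⅐*368341 = -368341/7 ≈ -52620.)
1/(b + X) = 1/(-368341/7 + 67214992/59) = 1/(448772825/413) = 413/448772825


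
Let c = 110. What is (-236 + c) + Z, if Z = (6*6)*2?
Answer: -54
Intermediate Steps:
Z = 72 (Z = 36*2 = 72)
(-236 + c) + Z = (-236 + 110) + 72 = -126 + 72 = -54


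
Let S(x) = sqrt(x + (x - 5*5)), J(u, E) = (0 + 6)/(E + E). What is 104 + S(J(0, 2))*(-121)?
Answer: 104 - 121*I*sqrt(22) ≈ 104.0 - 567.54*I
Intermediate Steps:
J(u, E) = 3/E (J(u, E) = 6/((2*E)) = 6*(1/(2*E)) = 3/E)
S(x) = sqrt(-25 + 2*x) (S(x) = sqrt(x + (x - 25)) = sqrt(x + (-25 + x)) = sqrt(-25 + 2*x))
104 + S(J(0, 2))*(-121) = 104 + sqrt(-25 + 2*(3/2))*(-121) = 104 + sqrt(-25 + 3)*(-121) = 104 + sqrt(-22)*(-121) = 104 + (I*sqrt(22))*(-121) = 104 - 121*I*sqrt(22)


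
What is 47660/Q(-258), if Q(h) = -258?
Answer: -23830/129 ≈ -184.73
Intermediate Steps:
47660/Q(-258) = 47660/(-258) = 47660*(-1/258) = -23830/129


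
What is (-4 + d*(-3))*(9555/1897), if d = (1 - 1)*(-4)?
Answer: -5460/271 ≈ -20.148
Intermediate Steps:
d = 0 (d = 0*(-4) = 0)
(-4 + d*(-3))*(9555/1897) = (-4 + 0*(-3))*(9555/1897) = (-4 + 0)*(9555*(1/1897)) = -4*1365/271 = -5460/271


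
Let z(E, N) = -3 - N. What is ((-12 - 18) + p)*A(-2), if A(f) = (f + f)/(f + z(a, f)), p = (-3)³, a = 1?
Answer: -76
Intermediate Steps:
p = -27
A(f) = -2*f/3 (A(f) = (f + f)/(f + (-3 - f)) = (2*f)/(-3) = (2*f)*(-⅓) = -2*f/3)
((-12 - 18) + p)*A(-2) = ((-12 - 18) - 27)*(-⅔*(-2)) = (-30 - 27)*(4/3) = -57*4/3 = -76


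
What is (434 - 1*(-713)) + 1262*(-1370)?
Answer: -1727793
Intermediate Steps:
(434 - 1*(-713)) + 1262*(-1370) = (434 + 713) - 1728940 = 1147 - 1728940 = -1727793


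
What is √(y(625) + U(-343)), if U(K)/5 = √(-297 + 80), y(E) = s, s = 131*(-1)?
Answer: √(-131 + 5*I*√217) ≈ 3.1054 + 11.859*I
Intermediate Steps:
s = -131
y(E) = -131
U(K) = 5*I*√217 (U(K) = 5*√(-297 + 80) = 5*√(-217) = 5*(I*√217) = 5*I*√217)
√(y(625) + U(-343)) = √(-131 + 5*I*√217)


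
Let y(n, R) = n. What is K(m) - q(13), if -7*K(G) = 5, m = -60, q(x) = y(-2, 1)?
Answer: 9/7 ≈ 1.2857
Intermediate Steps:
q(x) = -2
K(G) = -5/7 (K(G) = -⅐*5 = -5/7)
K(m) - q(13) = -5/7 - 1*(-2) = -5/7 + 2 = 9/7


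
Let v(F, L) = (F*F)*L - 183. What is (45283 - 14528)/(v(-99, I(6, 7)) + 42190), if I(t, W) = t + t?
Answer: 30755/159619 ≈ 0.19268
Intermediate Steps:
I(t, W) = 2*t
v(F, L) = -183 + L*F² (v(F, L) = F²*L - 183 = L*F² - 183 = -183 + L*F²)
(45283 - 14528)/(v(-99, I(6, 7)) + 42190) = (45283 - 14528)/((-183 + (2*6)*(-99)²) + 42190) = 30755/((-183 + 12*9801) + 42190) = 30755/((-183 + 117612) + 42190) = 30755/(117429 + 42190) = 30755/159619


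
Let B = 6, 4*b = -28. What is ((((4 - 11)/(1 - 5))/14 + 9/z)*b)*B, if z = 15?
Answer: -609/20 ≈ -30.450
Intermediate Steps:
b = -7 (b = (¼)*(-28) = -7)
((((4 - 11)/(1 - 5))/14 + 9/z)*b)*B = ((((4 - 11)/(1 - 5))/14 + 9/15)*(-7))*6 = ((-7/(-4)*(1/14) + 9*(1/15))*(-7))*6 = ((-7*(-¼)*(1/14) + ⅗)*(-7))*6 = (((7/4)*(1/14) + ⅗)*(-7))*6 = ((⅛ + ⅗)*(-7))*6 = ((29/40)*(-7))*6 = -203/40*6 = -609/20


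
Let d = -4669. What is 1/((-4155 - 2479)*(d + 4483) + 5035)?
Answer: 1/1238959 ≈ 8.0713e-7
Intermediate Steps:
1/((-4155 - 2479)*(d + 4483) + 5035) = 1/((-4155 - 2479)*(-4669 + 4483) + 5035) = 1/(-6634*(-186) + 5035) = 1/(1233924 + 5035) = 1/1238959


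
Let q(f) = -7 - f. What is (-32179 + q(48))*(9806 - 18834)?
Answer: 291008552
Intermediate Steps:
(-32179 + q(48))*(9806 - 18834) = (-32179 + (-7 - 1*48))*(9806 - 18834) = (-32179 + (-7 - 48))*(-9028) = (-32179 - 55)*(-9028) = -32234*(-9028) = 291008552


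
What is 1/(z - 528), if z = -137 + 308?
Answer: -1/357 ≈ -0.0028011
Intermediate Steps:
z = 171
1/(z - 528) = 1/(171 - 528) = 1/(-357) = -1/357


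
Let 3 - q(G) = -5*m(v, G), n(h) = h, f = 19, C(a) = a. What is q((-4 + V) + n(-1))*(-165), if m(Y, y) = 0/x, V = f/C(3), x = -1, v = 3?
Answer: -495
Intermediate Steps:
V = 19/3 ≈ 6.3333
m(Y, y) = 0 (m(Y, y) = 0/(-1) = 0*(-1) = 0)
q(G) = 3 (q(G) = 3 - (-5)*0 = 3 - 1*0 = 3 + 0 = 3)
q((-4 + V) + n(-1))*(-165) = 3*(-165) = -495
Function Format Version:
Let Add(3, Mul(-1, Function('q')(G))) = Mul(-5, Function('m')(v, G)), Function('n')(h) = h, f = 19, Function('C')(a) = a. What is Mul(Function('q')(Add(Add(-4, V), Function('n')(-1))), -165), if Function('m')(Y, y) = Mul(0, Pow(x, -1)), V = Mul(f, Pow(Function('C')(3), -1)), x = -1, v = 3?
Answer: -495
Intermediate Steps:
V = Rational(19, 3) (V = Mul(19, Pow(3, -1)) = Mul(19, Rational(1, 3)) = Rational(19, 3) ≈ 6.3333)
Function('m')(Y, y) = 0 (Function('m')(Y, y) = Mul(0, Pow(-1, -1)) = Mul(0, -1) = 0)
Function('q')(G) = 3 (Function('q')(G) = Add(3, Mul(-1, Mul(-5, 0))) = Add(3, Mul(-1, 0)) = Add(3, 0) = 3)
Mul(Function('q')(Add(Add(-4, V), Function('n')(-1))), -165) = Mul(3, -165) = -495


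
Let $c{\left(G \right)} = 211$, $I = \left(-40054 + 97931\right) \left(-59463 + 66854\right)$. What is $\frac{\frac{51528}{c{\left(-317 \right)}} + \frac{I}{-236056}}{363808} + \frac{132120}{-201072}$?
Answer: $- \frac{2642303661744959}{3995089409306368} \approx -0.66139$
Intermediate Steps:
$I = 427768907$ ($I = 57877 \cdot 7391 = 427768907$)
$\frac{\frac{51528}{c{\left(-317 \right)}} + \frac{I}{-236056}}{363808} + \frac{132120}{-201072} = \frac{\frac{51528}{211} + \frac{427768907}{-236056}}{363808} + \frac{132120}{-201072} = \left(51528 \cdot \frac{1}{211} + 427768907 \left(- \frac{1}{236056}\right)\right) \frac{1}{363808} + 132120 \left(- \frac{1}{201072}\right) = \left(\frac{51528}{211} - \frac{22514153}{12424}\right) \frac{1}{363808} - \frac{5505}{8378} = \left(- \frac{4110302411}{2621464}\right) \frac{1}{363808} - \frac{5505}{8378} = - \frac{4110302411}{953709574912} - \frac{5505}{8378} = - \frac{2642303661744959}{3995089409306368}$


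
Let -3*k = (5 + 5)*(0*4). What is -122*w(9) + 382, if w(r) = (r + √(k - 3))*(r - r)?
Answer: 382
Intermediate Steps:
k = 0 (k = -(5 + 5)*0*4/3 = -10*0/3 = -⅓*0 = 0)
w(r) = 0 (w(r) = (r + √(0 - 3))*(r - r) = (r + √(-3))*0 = (r + I*√3)*0 = 0)
-122*w(9) + 382 = -122*0 + 382 = 0 + 382 = 382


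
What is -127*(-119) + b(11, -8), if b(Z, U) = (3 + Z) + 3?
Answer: 15130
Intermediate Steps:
b(Z, U) = 6 + Z
-127*(-119) + b(11, -8) = -127*(-119) + (6 + 11) = 15113 + 17 = 15130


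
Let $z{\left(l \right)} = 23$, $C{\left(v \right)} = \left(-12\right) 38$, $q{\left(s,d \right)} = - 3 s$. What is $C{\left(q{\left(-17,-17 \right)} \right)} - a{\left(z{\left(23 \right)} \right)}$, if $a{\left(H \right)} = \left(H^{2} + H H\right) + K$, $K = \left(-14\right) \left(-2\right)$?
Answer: $-1542$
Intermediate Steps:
$C{\left(v \right)} = -456$
$K = 28$
$a{\left(H \right)} = 28 + 2 H^{2}$ ($a{\left(H \right)} = \left(H^{2} + H H\right) + 28 = \left(H^{2} + H^{2}\right) + 28 = 2 H^{2} + 28 = 28 + 2 H^{2}$)
$C{\left(q{\left(-17,-17 \right)} \right)} - a{\left(z{\left(23 \right)} \right)} = -456 - \left(28 + 2 \cdot 23^{2}\right) = -456 - \left(28 + 2 \cdot 529\right) = -456 - \left(28 + 1058\right) = -456 - 1086 = -1542$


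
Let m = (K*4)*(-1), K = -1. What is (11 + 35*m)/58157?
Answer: 151/58157 ≈ 0.0025964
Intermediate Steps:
m = 4 (m = -1*4*(-1) = -4*(-1) = 4)
(11 + 35*m)/58157 = (11 + 35*4)/58157 = (11 + 140)*(1/58157) = 151*(1/58157) = 151/58157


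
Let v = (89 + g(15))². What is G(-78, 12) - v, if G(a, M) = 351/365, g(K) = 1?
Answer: -2956149/365 ≈ -8099.0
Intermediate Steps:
G(a, M) = 351/365 (G(a, M) = 351*(1/365) = 351/365)
v = 8100 (v = (89 + 1)² = 90² = 8100)
G(-78, 12) - v = 351/365 - 1*8100 = 351/365 - 8100 = -2956149/365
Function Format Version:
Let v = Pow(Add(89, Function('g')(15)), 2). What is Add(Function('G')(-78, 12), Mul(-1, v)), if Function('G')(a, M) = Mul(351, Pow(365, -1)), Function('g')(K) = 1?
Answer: Rational(-2956149, 365) ≈ -8099.0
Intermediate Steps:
Function('G')(a, M) = Rational(351, 365) (Function('G')(a, M) = Mul(351, Rational(1, 365)) = Rational(351, 365))
v = 8100 (v = Pow(Add(89, 1), 2) = Pow(90, 2) = 8100)
Add(Function('G')(-78, 12), Mul(-1, v)) = Add(Rational(351, 365), Mul(-1, 8100)) = Add(Rational(351, 365), -8100) = Rational(-2956149, 365)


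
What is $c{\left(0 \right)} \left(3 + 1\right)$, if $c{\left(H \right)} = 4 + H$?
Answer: $16$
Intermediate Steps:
$c{\left(0 \right)} \left(3 + 1\right) = \left(4 + 0\right) \left(3 + 1\right) = 4 \cdot 4 = 16$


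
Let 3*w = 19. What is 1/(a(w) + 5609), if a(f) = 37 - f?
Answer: 3/16919 ≈ 0.00017732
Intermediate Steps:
w = 19/3 (w = (1/3)*19 = 19/3 ≈ 6.3333)
1/(a(w) + 5609) = 1/((37 - 1*19/3) + 5609) = 1/((37 - 19/3) + 5609) = 1/(92/3 + 5609) = 1/(16919/3) = 3/16919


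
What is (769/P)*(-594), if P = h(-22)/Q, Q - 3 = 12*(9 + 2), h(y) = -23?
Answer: 61666110/23 ≈ 2.6811e+6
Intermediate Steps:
Q = 135 (Q = 3 + 12*(9 + 2) = 3 + 12*11 = 3 + 132 = 135)
P = -23/135 ≈ -0.17037
(769/P)*(-594) = (769/(-23/135))*(-594) = (769*(-135/23))*(-594) = -103815/23*(-594) = 61666110/23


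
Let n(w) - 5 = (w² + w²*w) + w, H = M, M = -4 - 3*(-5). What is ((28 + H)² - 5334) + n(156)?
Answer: 3817100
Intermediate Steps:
M = 11 (M = -4 + 15 = 11)
H = 11
n(w) = 5 + w + w² + w³ (n(w) = 5 + ((w² + w²*w) + w) = 5 + ((w² + w³) + w) = 5 + (w + w² + w³) = 5 + w + w² + w³)
((28 + H)² - 5334) + n(156) = ((28 + 11)² - 5334) + (5 + 156 + 156² + 156³) = (39² - 5334) + (5 + 156 + 24336 + 3796416) = (1521 - 5334) + 3820913 = -3813 + 3820913 = 3817100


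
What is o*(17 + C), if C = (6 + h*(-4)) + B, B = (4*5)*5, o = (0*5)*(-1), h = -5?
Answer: 0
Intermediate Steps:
o = 0 (o = 0*(-1) = 0)
B = 100 (B = 20*5 = 100)
C = 126 (C = (6 - 5*(-4)) + 100 = (6 + 20) + 100 = 26 + 100 = 126)
o*(17 + C) = 0*(17 + 126) = 0*143 = 0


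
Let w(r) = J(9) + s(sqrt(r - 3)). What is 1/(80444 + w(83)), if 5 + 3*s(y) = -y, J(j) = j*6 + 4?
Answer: 724503/58322732921 + 12*sqrt(5)/58322732921 ≈ 1.2423e-5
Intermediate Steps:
J(j) = 4 + 6*j (J(j) = 6*j + 4 = 4 + 6*j)
s(y) = -5/3 - y/3 (s(y) = -5/3 + (-y)/3 = -5/3 - y/3)
w(r) = 169/3 - sqrt(-3 + r)/3 (w(r) = (4 + 6*9) + (-5/3 - sqrt(r - 3)/3) = (4 + 54) + (-5/3 - sqrt(-3 + r)/3) = 58 + (-5/3 - sqrt(-3 + r)/3) = 169/3 - sqrt(-3 + r)/3)
1/(80444 + w(83)) = 1/(80444 + (169/3 - sqrt(-3 + 83)/3)) = 1/(80444 + (169/3 - 4*sqrt(5)/3)) = 1/(241501/3 - 4*sqrt(5)/3)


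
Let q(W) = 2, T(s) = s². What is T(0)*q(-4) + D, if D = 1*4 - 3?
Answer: 1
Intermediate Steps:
D = 1 (D = 4 - 3 = 1)
T(0)*q(-4) + D = 0²*2 + 1 = 0*2 + 1 = 0 + 1 = 1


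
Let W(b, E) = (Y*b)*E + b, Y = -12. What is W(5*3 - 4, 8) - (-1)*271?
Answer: -774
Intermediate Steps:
W(b, E) = b - 12*E*b (W(b, E) = (-12*b)*E + b = -12*E*b + b = b - 12*E*b)
W(5*3 - 4, 8) - (-1)*271 = (5*3 - 4)*(1 - 12*8) - (-1)*271 = (15 - 4)*(1 - 96) - 1*(-271) = 11*(-95) + 271 = -1045 + 271 = -774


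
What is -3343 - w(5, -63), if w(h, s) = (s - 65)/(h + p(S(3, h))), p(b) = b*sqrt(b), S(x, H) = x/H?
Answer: -5138307/1549 - 960*sqrt(15)/1549 ≈ -3319.6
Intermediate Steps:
p(b) = b**(3/2)
w(h, s) = (-65 + s)/(h + 3*sqrt(3)*(1/h)**(3/2)) (w(h, s) = (s - 65)/(h + (3/h)**(3/2)) = (-65 + s)/(h + 3*sqrt(3)*(1/h)**(3/2)))
-3343 - w(5, -63) = -3343 - (-65 - 63)/(5 + 3*sqrt(3)*(1/5)**(3/2)) = -3343 - (-128)/(5 + 3*sqrt(3)*(1/5)**(3/2)) = -3343 - (-128)/(5 + 3*sqrt(3)*(sqrt(5)/25)) = -3343 - (-128)/(5 + 3*sqrt(15)/25) = -3343 + 128/(5 + 3*sqrt(15)/25)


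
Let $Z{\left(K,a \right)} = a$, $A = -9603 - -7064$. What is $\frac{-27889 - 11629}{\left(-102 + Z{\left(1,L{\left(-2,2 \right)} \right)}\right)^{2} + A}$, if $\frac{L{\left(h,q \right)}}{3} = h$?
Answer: $- \frac{39518}{9125} \approx -4.3307$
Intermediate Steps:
$A = -2539$ ($A = -9603 + 7064 = -2539$)
$L{\left(h,q \right)} = 3 h$
$\frac{-27889 - 11629}{\left(-102 + Z{\left(1,L{\left(-2,2 \right)} \right)}\right)^{2} + A} = \frac{-27889 - 11629}{\left(-102 + 3 \left(-2\right)\right)^{2} - 2539} = - \frac{39518}{\left(-102 - 6\right)^{2} - 2539} = - \frac{39518}{\left(-108\right)^{2} - 2539} = - \frac{39518}{11664 - 2539} = - \frac{39518}{9125}$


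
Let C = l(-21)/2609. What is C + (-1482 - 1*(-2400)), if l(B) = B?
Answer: 2395041/2609 ≈ 917.99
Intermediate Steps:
C = -21/2609 ≈ -0.0080491
C + (-1482 - 1*(-2400)) = -21/2609 + (-1482 - 1*(-2400)) = -21/2609 + (-1482 + 2400) = -21/2609 + 918 = 2395041/2609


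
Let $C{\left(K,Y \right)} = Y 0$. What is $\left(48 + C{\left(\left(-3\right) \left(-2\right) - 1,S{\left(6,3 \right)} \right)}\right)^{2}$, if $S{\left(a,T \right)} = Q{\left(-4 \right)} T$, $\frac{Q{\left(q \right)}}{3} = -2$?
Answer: $2304$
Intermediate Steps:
$Q{\left(q \right)} = -6$ ($Q{\left(q \right)} = 3 \left(-2\right) = -6$)
$S{\left(a,T \right)} = - 6 T$
$C{\left(K,Y \right)} = 0$
$\left(48 + C{\left(\left(-3\right) \left(-2\right) - 1,S{\left(6,3 \right)} \right)}\right)^{2} = \left(48 + 0\right)^{2} = 48^{2} = 2304$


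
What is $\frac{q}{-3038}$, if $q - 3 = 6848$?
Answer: $- \frac{221}{98} \approx -2.2551$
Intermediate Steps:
$q = 6851$ ($q = 3 + 6848 = 6851$)
$\frac{q}{-3038} = \frac{6851}{-3038} = 6851 \left(- \frac{1}{3038}\right) = - \frac{221}{98}$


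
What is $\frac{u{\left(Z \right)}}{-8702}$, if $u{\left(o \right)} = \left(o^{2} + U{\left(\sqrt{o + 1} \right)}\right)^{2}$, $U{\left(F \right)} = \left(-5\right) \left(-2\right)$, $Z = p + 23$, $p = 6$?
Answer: $- \frac{724201}{8702} \approx -83.222$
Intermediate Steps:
$Z = 29$ ($Z = 6 + 23 = 29$)
$U{\left(F \right)} = 10$
$u{\left(o \right)} = \left(10 + o^{2}\right)^{2}$ ($u{\left(o \right)} = \left(o^{2} + 10\right)^{2} = \left(10 + o^{2}\right)^{2}$)
$\frac{u{\left(Z \right)}}{-8702} = \frac{\left(10 + 29^{2}\right)^{2}}{-8702} = \left(10 + 841\right)^{2} \left(- \frac{1}{8702}\right) = 851^{2} \left(- \frac{1}{8702}\right) = 724201 \left(- \frac{1}{8702}\right) = - \frac{724201}{8702}$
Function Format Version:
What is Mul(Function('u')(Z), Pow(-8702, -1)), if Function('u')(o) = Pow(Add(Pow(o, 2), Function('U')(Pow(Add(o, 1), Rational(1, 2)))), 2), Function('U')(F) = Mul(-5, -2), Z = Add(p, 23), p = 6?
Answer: Rational(-724201, 8702) ≈ -83.222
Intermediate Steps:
Z = 29 (Z = Add(6, 23) = 29)
Function('U')(F) = 10
Function('u')(o) = Pow(Add(10, Pow(o, 2)), 2) (Function('u')(o) = Pow(Add(Pow(o, 2), 10), 2) = Pow(Add(10, Pow(o, 2)), 2))
Mul(Function('u')(Z), Pow(-8702, -1)) = Mul(Pow(Add(10, Pow(29, 2)), 2), Pow(-8702, -1)) = Mul(Pow(Add(10, 841), 2), Rational(-1, 8702)) = Mul(Pow(851, 2), Rational(-1, 8702)) = Mul(724201, Rational(-1, 8702)) = Rational(-724201, 8702)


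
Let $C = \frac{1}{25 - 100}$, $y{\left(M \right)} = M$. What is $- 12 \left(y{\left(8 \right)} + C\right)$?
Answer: $- \frac{2396}{25} \approx -95.84$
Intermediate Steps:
$C = - \frac{1}{75}$ ($C = \frac{1}{-75} = - \frac{1}{75} \approx -0.013333$)
$- 12 \left(y{\left(8 \right)} + C\right) = - 12 \left(8 - \frac{1}{75}\right) = \left(-12\right) \frac{599}{75} = - \frac{2396}{25}$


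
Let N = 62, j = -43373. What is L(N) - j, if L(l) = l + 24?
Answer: 43459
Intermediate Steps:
L(l) = 24 + l
L(N) - j = (24 + 62) - 1*(-43373) = 86 + 43373 = 43459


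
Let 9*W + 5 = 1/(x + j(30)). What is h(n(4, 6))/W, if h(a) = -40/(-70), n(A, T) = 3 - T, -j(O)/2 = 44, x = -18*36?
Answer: -2944/2863 ≈ -1.0283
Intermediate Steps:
x = -648
j(O) = -88 (j(O) = -2*44 = -88)
W = -409/736 (W = -5/9 + 1/(9*(-648 - 88)) = -5/9 + (⅑)/(-736) = -5/9 + (⅑)*(-1/736) = -5/9 - 1/6624 = -409/736 ≈ -0.55571)
h(a) = 4/7 (h(a) = -40*(-1/70) = 4/7)
h(n(4, 6))/W = 4/(7*(-409/736)) = (4/7)*(-736/409) = -2944/2863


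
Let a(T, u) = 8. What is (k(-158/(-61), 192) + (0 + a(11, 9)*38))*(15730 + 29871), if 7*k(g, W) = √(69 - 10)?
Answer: 13862704 + 45601*√59/7 ≈ 1.3913e+7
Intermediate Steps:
k(g, W) = √59/7 (k(g, W) = √(69 - 10)/7 = √59/7)
(k(-158/(-61), 192) + (0 + a(11, 9)*38))*(15730 + 29871) = (√59/7 + (0 + 8*38))*(15730 + 29871) = (√59/7 + (0 + 304))*45601 = (√59/7 + 304)*45601 = (304 + √59/7)*45601 = 13862704 + 45601*√59/7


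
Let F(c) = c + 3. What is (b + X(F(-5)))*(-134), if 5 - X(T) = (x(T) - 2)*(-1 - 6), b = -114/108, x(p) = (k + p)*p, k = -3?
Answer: -72293/9 ≈ -8032.6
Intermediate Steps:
x(p) = p*(-3 + p) (x(p) = (-3 + p)*p = p*(-3 + p))
b = -19/18 (b = -114*1/108 = -19/18 ≈ -1.0556)
F(c) = 3 + c
X(T) = -9 + 7*T*(-3 + T) (X(T) = 5 - (T*(-3 + T) - 2)*(-1 - 6) = 5 - (-2 + T*(-3 + T))*(-7) = 5 - (14 - 7*T*(-3 + T)) = 5 + (-14 + 7*T*(-3 + T)) = -9 + 7*T*(-3 + T))
(b + X(F(-5)))*(-134) = (-19/18 + (-9 + 7*(3 - 5)*(-3 + (3 - 5))))*(-134) = (-19/18 + (-9 + 7*(-2)*(-3 - 2)))*(-134) = (-19/18 + (-9 + 7*(-2)*(-5)))*(-134) = (-19/18 + (-9 + 70))*(-134) = (-19/18 + 61)*(-134) = (1079/18)*(-134) = -72293/9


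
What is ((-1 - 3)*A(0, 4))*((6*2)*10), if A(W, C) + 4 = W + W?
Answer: 1920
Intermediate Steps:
A(W, C) = -4 + 2*W (A(W, C) = -4 + (W + W) = -4 + 2*W)
((-1 - 3)*A(0, 4))*((6*2)*10) = ((-1 - 3)*(-4 + 2*0))*((6*2)*10) = (-4*(-4 + 0))*(12*10) = -4*(-4)*120 = 16*120 = 1920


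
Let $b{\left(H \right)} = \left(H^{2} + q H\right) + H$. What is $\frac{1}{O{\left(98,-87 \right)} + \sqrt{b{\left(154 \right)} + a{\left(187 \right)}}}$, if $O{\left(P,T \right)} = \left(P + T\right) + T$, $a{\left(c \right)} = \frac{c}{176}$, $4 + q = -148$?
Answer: $- \frac{1216}{85007} - \frac{4 \sqrt{7409}}{85007} \approx -0.018355$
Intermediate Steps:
$q = -152$ ($q = -4 - 148 = -152$)
$a{\left(c \right)} = \frac{c}{176}$ ($a{\left(c \right)} = c \frac{1}{176} = \frac{c}{176}$)
$O{\left(P,T \right)} = P + 2 T$
$b{\left(H \right)} = H^{2} - 151 H$ ($b{\left(H \right)} = \left(H^{2} - 152 H\right) + H = H^{2} - 151 H$)
$\frac{1}{O{\left(98,-87 \right)} + \sqrt{b{\left(154 \right)} + a{\left(187 \right)}}} = \frac{1}{\left(98 + 2 \left(-87\right)\right) + \sqrt{154 \left(-151 + 154\right) + \frac{1}{176} \cdot 187}} = \frac{1}{\left(98 - 174\right) + \sqrt{154 \cdot 3 + \frac{17}{16}}} = \frac{1}{-76 + \sqrt{462 + \frac{17}{16}}} = \frac{1}{-76 + \sqrt{\frac{7409}{16}}} = \frac{1}{-76 + \frac{\sqrt{7409}}{4}}$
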